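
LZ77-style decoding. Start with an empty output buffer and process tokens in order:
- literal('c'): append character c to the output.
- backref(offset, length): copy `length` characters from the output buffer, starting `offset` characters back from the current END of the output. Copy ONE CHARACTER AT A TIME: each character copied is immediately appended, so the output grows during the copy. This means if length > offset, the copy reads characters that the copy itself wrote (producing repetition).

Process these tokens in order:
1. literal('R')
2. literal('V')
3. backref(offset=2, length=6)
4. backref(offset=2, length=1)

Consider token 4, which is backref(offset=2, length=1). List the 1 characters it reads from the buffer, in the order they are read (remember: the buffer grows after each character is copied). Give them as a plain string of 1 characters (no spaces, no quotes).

Answer: R

Derivation:
Token 1: literal('R'). Output: "R"
Token 2: literal('V'). Output: "RV"
Token 3: backref(off=2, len=6) (overlapping!). Copied 'RVRVRV' from pos 0. Output: "RVRVRVRV"
Token 4: backref(off=2, len=1). Buffer before: "RVRVRVRV" (len 8)
  byte 1: read out[6]='R', append. Buffer now: "RVRVRVRVR"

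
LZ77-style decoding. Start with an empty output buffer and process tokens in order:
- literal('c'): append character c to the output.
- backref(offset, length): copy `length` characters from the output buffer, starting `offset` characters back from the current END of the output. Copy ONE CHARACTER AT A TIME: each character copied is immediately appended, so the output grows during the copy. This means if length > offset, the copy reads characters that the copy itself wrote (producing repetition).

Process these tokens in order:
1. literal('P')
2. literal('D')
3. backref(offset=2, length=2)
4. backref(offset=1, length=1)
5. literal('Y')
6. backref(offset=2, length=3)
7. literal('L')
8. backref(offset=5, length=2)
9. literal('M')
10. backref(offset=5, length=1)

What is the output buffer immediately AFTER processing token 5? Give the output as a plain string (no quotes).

Answer: PDPDDY

Derivation:
Token 1: literal('P'). Output: "P"
Token 2: literal('D'). Output: "PD"
Token 3: backref(off=2, len=2). Copied 'PD' from pos 0. Output: "PDPD"
Token 4: backref(off=1, len=1). Copied 'D' from pos 3. Output: "PDPDD"
Token 5: literal('Y'). Output: "PDPDDY"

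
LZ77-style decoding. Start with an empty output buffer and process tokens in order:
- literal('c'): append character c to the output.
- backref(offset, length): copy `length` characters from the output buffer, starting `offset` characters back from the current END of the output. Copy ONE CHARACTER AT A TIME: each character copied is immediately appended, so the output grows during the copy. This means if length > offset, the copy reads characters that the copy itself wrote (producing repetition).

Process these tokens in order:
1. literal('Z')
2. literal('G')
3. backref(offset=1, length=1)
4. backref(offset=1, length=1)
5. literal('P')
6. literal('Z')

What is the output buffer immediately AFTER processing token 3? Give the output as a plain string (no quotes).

Answer: ZGG

Derivation:
Token 1: literal('Z'). Output: "Z"
Token 2: literal('G'). Output: "ZG"
Token 3: backref(off=1, len=1). Copied 'G' from pos 1. Output: "ZGG"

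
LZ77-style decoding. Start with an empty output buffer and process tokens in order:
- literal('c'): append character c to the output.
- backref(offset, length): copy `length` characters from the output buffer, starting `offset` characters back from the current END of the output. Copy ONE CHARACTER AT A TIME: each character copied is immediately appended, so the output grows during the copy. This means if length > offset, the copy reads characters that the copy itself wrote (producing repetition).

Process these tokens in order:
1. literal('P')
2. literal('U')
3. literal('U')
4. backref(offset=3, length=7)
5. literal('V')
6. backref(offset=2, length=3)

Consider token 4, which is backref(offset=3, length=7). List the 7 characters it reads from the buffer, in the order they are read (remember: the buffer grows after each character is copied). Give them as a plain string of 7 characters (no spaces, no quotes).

Token 1: literal('P'). Output: "P"
Token 2: literal('U'). Output: "PU"
Token 3: literal('U'). Output: "PUU"
Token 4: backref(off=3, len=7). Buffer before: "PUU" (len 3)
  byte 1: read out[0]='P', append. Buffer now: "PUUP"
  byte 2: read out[1]='U', append. Buffer now: "PUUPU"
  byte 3: read out[2]='U', append. Buffer now: "PUUPUU"
  byte 4: read out[3]='P', append. Buffer now: "PUUPUUP"
  byte 5: read out[4]='U', append. Buffer now: "PUUPUUPU"
  byte 6: read out[5]='U', append. Buffer now: "PUUPUUPUU"
  byte 7: read out[6]='P', append. Buffer now: "PUUPUUPUUP"

Answer: PUUPUUP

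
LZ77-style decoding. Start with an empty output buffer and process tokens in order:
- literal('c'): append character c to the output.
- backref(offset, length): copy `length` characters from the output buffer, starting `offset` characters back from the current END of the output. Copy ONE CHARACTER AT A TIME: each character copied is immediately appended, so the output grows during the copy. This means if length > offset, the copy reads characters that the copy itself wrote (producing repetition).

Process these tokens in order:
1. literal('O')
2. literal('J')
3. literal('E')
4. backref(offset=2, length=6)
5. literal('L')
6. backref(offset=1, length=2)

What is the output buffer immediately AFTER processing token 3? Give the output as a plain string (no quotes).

Token 1: literal('O'). Output: "O"
Token 2: literal('J'). Output: "OJ"
Token 3: literal('E'). Output: "OJE"

Answer: OJE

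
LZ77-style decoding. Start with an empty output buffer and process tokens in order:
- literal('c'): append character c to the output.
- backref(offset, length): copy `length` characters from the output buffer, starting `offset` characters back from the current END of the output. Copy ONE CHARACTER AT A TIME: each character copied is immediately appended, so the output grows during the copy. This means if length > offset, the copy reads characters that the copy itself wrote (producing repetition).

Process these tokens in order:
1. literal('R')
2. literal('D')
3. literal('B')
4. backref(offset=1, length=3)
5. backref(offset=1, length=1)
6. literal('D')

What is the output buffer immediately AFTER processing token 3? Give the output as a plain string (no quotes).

Token 1: literal('R'). Output: "R"
Token 2: literal('D'). Output: "RD"
Token 3: literal('B'). Output: "RDB"

Answer: RDB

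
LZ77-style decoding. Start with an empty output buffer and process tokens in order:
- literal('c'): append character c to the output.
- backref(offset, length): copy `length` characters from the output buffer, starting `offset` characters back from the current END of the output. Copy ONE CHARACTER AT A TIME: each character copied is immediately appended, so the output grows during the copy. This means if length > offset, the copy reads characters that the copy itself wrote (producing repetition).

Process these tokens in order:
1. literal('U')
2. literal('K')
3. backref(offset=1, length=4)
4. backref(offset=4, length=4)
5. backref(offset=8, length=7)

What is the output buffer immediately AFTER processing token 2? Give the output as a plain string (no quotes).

Token 1: literal('U'). Output: "U"
Token 2: literal('K'). Output: "UK"

Answer: UK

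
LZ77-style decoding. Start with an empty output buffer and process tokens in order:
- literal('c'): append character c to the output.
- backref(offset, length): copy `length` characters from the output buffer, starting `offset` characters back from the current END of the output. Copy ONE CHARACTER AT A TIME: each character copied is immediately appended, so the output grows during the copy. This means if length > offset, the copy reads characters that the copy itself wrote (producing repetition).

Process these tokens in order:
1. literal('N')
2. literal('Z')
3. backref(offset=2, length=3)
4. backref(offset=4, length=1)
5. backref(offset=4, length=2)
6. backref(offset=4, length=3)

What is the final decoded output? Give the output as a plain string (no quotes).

Token 1: literal('N'). Output: "N"
Token 2: literal('Z'). Output: "NZ"
Token 3: backref(off=2, len=3) (overlapping!). Copied 'NZN' from pos 0. Output: "NZNZN"
Token 4: backref(off=4, len=1). Copied 'Z' from pos 1. Output: "NZNZNZ"
Token 5: backref(off=4, len=2). Copied 'NZ' from pos 2. Output: "NZNZNZNZ"
Token 6: backref(off=4, len=3). Copied 'NZN' from pos 4. Output: "NZNZNZNZNZN"

Answer: NZNZNZNZNZN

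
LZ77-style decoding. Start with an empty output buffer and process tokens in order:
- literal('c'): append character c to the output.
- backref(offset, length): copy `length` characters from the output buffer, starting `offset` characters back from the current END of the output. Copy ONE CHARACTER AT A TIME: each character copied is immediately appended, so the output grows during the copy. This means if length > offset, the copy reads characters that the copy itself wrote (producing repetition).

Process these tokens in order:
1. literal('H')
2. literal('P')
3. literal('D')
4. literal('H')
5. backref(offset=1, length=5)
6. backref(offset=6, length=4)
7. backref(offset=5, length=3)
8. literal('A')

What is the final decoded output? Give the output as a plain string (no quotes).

Token 1: literal('H'). Output: "H"
Token 2: literal('P'). Output: "HP"
Token 3: literal('D'). Output: "HPD"
Token 4: literal('H'). Output: "HPDH"
Token 5: backref(off=1, len=5) (overlapping!). Copied 'HHHHH' from pos 3. Output: "HPDHHHHHH"
Token 6: backref(off=6, len=4). Copied 'HHHH' from pos 3. Output: "HPDHHHHHHHHHH"
Token 7: backref(off=5, len=3). Copied 'HHH' from pos 8. Output: "HPDHHHHHHHHHHHHH"
Token 8: literal('A'). Output: "HPDHHHHHHHHHHHHHA"

Answer: HPDHHHHHHHHHHHHHA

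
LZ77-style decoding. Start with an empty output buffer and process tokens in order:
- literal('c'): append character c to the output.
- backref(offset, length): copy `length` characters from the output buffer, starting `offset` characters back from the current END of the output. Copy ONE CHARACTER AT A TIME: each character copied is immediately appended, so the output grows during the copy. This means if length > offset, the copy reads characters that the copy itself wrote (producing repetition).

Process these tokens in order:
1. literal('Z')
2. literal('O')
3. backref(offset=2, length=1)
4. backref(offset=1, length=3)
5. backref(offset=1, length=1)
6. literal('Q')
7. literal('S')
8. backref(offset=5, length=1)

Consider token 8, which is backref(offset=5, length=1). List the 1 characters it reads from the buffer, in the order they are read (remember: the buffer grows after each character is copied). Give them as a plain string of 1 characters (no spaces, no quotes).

Answer: Z

Derivation:
Token 1: literal('Z'). Output: "Z"
Token 2: literal('O'). Output: "ZO"
Token 3: backref(off=2, len=1). Copied 'Z' from pos 0. Output: "ZOZ"
Token 4: backref(off=1, len=3) (overlapping!). Copied 'ZZZ' from pos 2. Output: "ZOZZZZ"
Token 5: backref(off=1, len=1). Copied 'Z' from pos 5. Output: "ZOZZZZZ"
Token 6: literal('Q'). Output: "ZOZZZZZQ"
Token 7: literal('S'). Output: "ZOZZZZZQS"
Token 8: backref(off=5, len=1). Buffer before: "ZOZZZZZQS" (len 9)
  byte 1: read out[4]='Z', append. Buffer now: "ZOZZZZZQSZ"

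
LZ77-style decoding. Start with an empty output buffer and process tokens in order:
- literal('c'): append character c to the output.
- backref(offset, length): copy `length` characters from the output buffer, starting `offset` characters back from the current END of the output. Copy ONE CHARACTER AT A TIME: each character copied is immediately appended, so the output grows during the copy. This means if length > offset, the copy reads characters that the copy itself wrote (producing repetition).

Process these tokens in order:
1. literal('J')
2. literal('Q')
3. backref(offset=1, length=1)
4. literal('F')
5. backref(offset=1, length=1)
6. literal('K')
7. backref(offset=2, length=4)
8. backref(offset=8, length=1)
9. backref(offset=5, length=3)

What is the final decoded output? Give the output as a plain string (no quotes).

Answer: JQQFFKFKFKQFKF

Derivation:
Token 1: literal('J'). Output: "J"
Token 2: literal('Q'). Output: "JQ"
Token 3: backref(off=1, len=1). Copied 'Q' from pos 1. Output: "JQQ"
Token 4: literal('F'). Output: "JQQF"
Token 5: backref(off=1, len=1). Copied 'F' from pos 3. Output: "JQQFF"
Token 6: literal('K'). Output: "JQQFFK"
Token 7: backref(off=2, len=4) (overlapping!). Copied 'FKFK' from pos 4. Output: "JQQFFKFKFK"
Token 8: backref(off=8, len=1). Copied 'Q' from pos 2. Output: "JQQFFKFKFKQ"
Token 9: backref(off=5, len=3). Copied 'FKF' from pos 6. Output: "JQQFFKFKFKQFKF"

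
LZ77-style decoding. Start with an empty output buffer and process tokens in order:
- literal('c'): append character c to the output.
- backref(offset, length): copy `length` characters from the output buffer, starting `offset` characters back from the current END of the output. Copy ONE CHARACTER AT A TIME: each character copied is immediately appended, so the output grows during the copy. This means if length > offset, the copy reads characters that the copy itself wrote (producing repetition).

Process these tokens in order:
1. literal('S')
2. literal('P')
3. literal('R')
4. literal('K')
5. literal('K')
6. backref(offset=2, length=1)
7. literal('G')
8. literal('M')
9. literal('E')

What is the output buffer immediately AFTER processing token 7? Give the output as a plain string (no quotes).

Answer: SPRKKKG

Derivation:
Token 1: literal('S'). Output: "S"
Token 2: literal('P'). Output: "SP"
Token 3: literal('R'). Output: "SPR"
Token 4: literal('K'). Output: "SPRK"
Token 5: literal('K'). Output: "SPRKK"
Token 6: backref(off=2, len=1). Copied 'K' from pos 3. Output: "SPRKKK"
Token 7: literal('G'). Output: "SPRKKKG"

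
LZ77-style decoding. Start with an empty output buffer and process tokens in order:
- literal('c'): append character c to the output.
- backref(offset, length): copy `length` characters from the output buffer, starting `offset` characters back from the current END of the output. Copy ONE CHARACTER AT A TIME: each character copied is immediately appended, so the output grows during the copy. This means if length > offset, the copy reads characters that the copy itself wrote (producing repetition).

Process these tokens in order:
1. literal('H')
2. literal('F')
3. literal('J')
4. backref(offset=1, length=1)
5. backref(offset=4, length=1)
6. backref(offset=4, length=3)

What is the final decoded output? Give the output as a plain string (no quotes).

Answer: HFJJHFJJ

Derivation:
Token 1: literal('H'). Output: "H"
Token 2: literal('F'). Output: "HF"
Token 3: literal('J'). Output: "HFJ"
Token 4: backref(off=1, len=1). Copied 'J' from pos 2. Output: "HFJJ"
Token 5: backref(off=4, len=1). Copied 'H' from pos 0. Output: "HFJJH"
Token 6: backref(off=4, len=3). Copied 'FJJ' from pos 1. Output: "HFJJHFJJ"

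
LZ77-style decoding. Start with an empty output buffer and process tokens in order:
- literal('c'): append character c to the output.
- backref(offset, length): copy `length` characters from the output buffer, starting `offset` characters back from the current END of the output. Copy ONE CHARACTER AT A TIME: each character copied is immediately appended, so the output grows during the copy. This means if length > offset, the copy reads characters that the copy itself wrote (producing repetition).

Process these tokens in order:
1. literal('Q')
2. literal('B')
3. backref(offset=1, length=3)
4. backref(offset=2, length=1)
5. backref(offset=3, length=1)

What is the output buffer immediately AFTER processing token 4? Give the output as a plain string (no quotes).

Answer: QBBBBB

Derivation:
Token 1: literal('Q'). Output: "Q"
Token 2: literal('B'). Output: "QB"
Token 3: backref(off=1, len=3) (overlapping!). Copied 'BBB' from pos 1. Output: "QBBBB"
Token 4: backref(off=2, len=1). Copied 'B' from pos 3. Output: "QBBBBB"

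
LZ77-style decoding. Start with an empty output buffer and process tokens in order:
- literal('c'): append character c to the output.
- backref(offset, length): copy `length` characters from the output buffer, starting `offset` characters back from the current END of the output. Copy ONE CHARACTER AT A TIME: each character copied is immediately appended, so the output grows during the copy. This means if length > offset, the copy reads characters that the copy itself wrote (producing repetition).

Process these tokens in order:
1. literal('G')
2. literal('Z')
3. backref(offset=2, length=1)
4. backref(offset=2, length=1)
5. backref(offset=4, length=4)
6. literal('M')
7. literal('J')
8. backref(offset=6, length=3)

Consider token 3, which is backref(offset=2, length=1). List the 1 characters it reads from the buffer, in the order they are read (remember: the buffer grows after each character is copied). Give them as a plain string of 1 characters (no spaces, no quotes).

Answer: G

Derivation:
Token 1: literal('G'). Output: "G"
Token 2: literal('Z'). Output: "GZ"
Token 3: backref(off=2, len=1). Buffer before: "GZ" (len 2)
  byte 1: read out[0]='G', append. Buffer now: "GZG"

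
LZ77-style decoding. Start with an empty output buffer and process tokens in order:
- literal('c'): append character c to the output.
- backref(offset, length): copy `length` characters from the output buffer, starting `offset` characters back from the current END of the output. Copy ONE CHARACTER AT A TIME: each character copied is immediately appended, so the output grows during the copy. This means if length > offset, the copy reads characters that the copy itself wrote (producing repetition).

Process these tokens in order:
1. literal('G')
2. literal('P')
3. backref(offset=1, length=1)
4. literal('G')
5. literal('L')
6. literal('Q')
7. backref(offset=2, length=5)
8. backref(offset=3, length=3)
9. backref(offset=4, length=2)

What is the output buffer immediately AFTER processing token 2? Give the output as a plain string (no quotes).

Answer: GP

Derivation:
Token 1: literal('G'). Output: "G"
Token 2: literal('P'). Output: "GP"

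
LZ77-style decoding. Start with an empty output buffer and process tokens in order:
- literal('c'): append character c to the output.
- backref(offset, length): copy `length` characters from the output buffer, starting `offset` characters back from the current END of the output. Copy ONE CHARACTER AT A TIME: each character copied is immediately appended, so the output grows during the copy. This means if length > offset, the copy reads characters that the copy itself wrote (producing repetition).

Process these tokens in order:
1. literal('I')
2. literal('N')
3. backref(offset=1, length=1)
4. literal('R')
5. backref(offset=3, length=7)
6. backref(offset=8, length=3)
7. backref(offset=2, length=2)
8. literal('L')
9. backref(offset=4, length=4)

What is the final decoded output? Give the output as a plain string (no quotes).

Answer: INNRNNRNNRNRNNNNLNNNL

Derivation:
Token 1: literal('I'). Output: "I"
Token 2: literal('N'). Output: "IN"
Token 3: backref(off=1, len=1). Copied 'N' from pos 1. Output: "INN"
Token 4: literal('R'). Output: "INNR"
Token 5: backref(off=3, len=7) (overlapping!). Copied 'NNRNNRN' from pos 1. Output: "INNRNNRNNRN"
Token 6: backref(off=8, len=3). Copied 'RNN' from pos 3. Output: "INNRNNRNNRNRNN"
Token 7: backref(off=2, len=2). Copied 'NN' from pos 12. Output: "INNRNNRNNRNRNNNN"
Token 8: literal('L'). Output: "INNRNNRNNRNRNNNNL"
Token 9: backref(off=4, len=4). Copied 'NNNL' from pos 13. Output: "INNRNNRNNRNRNNNNLNNNL"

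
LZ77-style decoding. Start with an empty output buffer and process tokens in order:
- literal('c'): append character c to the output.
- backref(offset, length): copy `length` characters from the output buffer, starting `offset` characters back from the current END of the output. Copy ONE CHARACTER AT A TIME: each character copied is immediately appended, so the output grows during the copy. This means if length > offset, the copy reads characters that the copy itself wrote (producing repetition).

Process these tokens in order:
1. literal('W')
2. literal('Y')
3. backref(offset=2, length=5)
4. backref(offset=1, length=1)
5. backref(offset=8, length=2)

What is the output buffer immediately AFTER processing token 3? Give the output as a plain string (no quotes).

Token 1: literal('W'). Output: "W"
Token 2: literal('Y'). Output: "WY"
Token 3: backref(off=2, len=5) (overlapping!). Copied 'WYWYW' from pos 0. Output: "WYWYWYW"

Answer: WYWYWYW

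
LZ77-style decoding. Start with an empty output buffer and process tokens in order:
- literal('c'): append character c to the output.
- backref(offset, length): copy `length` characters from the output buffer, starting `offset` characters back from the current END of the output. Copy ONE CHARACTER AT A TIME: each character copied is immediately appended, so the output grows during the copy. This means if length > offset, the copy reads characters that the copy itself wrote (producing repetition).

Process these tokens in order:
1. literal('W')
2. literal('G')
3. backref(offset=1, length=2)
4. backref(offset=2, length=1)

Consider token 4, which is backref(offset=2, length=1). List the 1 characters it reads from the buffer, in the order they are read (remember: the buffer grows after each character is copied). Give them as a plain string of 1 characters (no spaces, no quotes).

Answer: G

Derivation:
Token 1: literal('W'). Output: "W"
Token 2: literal('G'). Output: "WG"
Token 3: backref(off=1, len=2) (overlapping!). Copied 'GG' from pos 1. Output: "WGGG"
Token 4: backref(off=2, len=1). Buffer before: "WGGG" (len 4)
  byte 1: read out[2]='G', append. Buffer now: "WGGGG"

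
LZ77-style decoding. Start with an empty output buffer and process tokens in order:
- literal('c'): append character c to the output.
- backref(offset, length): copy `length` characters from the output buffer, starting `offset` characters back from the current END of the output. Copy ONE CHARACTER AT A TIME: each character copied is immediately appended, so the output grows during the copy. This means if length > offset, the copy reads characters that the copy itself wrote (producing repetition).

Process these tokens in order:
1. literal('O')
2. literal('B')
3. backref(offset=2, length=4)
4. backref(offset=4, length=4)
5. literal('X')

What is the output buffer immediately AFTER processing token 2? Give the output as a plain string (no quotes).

Answer: OB

Derivation:
Token 1: literal('O'). Output: "O"
Token 2: literal('B'). Output: "OB"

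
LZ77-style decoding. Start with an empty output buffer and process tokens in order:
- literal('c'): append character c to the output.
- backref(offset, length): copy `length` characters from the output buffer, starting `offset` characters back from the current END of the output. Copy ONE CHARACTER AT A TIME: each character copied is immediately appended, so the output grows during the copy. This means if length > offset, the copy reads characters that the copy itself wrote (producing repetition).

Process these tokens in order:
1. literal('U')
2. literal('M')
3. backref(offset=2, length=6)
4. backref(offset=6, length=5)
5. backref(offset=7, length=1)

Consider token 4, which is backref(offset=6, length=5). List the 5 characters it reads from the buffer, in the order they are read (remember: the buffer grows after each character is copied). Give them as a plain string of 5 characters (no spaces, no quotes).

Answer: UMUMU

Derivation:
Token 1: literal('U'). Output: "U"
Token 2: literal('M'). Output: "UM"
Token 3: backref(off=2, len=6) (overlapping!). Copied 'UMUMUM' from pos 0. Output: "UMUMUMUM"
Token 4: backref(off=6, len=5). Buffer before: "UMUMUMUM" (len 8)
  byte 1: read out[2]='U', append. Buffer now: "UMUMUMUMU"
  byte 2: read out[3]='M', append. Buffer now: "UMUMUMUMUM"
  byte 3: read out[4]='U', append. Buffer now: "UMUMUMUMUMU"
  byte 4: read out[5]='M', append. Buffer now: "UMUMUMUMUMUM"
  byte 5: read out[6]='U', append. Buffer now: "UMUMUMUMUMUMU"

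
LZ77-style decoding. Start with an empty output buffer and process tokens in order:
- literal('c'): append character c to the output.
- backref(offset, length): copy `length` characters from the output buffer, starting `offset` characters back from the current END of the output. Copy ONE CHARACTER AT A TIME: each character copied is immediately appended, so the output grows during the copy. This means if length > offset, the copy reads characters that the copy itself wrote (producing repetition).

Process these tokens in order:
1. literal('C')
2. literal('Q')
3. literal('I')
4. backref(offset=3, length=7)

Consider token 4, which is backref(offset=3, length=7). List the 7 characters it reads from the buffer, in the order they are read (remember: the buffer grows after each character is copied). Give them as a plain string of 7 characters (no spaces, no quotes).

Token 1: literal('C'). Output: "C"
Token 2: literal('Q'). Output: "CQ"
Token 3: literal('I'). Output: "CQI"
Token 4: backref(off=3, len=7). Buffer before: "CQI" (len 3)
  byte 1: read out[0]='C', append. Buffer now: "CQIC"
  byte 2: read out[1]='Q', append. Buffer now: "CQICQ"
  byte 3: read out[2]='I', append. Buffer now: "CQICQI"
  byte 4: read out[3]='C', append. Buffer now: "CQICQIC"
  byte 5: read out[4]='Q', append. Buffer now: "CQICQICQ"
  byte 6: read out[5]='I', append. Buffer now: "CQICQICQI"
  byte 7: read out[6]='C', append. Buffer now: "CQICQICQIC"

Answer: CQICQIC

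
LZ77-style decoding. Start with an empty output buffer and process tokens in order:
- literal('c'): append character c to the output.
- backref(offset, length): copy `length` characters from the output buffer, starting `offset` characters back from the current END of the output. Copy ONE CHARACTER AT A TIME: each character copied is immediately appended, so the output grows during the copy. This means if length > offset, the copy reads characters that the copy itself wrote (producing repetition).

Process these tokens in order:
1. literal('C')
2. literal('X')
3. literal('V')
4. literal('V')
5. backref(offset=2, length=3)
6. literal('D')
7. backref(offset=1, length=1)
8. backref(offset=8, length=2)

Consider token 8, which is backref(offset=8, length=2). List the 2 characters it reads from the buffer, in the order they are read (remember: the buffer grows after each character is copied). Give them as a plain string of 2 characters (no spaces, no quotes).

Token 1: literal('C'). Output: "C"
Token 2: literal('X'). Output: "CX"
Token 3: literal('V'). Output: "CXV"
Token 4: literal('V'). Output: "CXVV"
Token 5: backref(off=2, len=3) (overlapping!). Copied 'VVV' from pos 2. Output: "CXVVVVV"
Token 6: literal('D'). Output: "CXVVVVVD"
Token 7: backref(off=1, len=1). Copied 'D' from pos 7. Output: "CXVVVVVDD"
Token 8: backref(off=8, len=2). Buffer before: "CXVVVVVDD" (len 9)
  byte 1: read out[1]='X', append. Buffer now: "CXVVVVVDDX"
  byte 2: read out[2]='V', append. Buffer now: "CXVVVVVDDXV"

Answer: XV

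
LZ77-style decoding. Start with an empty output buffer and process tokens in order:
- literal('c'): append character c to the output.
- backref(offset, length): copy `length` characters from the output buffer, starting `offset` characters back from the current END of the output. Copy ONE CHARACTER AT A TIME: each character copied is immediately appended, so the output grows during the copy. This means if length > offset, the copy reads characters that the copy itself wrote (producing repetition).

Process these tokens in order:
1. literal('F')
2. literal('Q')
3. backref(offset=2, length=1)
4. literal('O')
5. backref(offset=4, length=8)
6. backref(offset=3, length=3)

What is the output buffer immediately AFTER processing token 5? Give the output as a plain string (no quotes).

Answer: FQFOFQFOFQFO

Derivation:
Token 1: literal('F'). Output: "F"
Token 2: literal('Q'). Output: "FQ"
Token 3: backref(off=2, len=1). Copied 'F' from pos 0. Output: "FQF"
Token 4: literal('O'). Output: "FQFO"
Token 5: backref(off=4, len=8) (overlapping!). Copied 'FQFOFQFO' from pos 0. Output: "FQFOFQFOFQFO"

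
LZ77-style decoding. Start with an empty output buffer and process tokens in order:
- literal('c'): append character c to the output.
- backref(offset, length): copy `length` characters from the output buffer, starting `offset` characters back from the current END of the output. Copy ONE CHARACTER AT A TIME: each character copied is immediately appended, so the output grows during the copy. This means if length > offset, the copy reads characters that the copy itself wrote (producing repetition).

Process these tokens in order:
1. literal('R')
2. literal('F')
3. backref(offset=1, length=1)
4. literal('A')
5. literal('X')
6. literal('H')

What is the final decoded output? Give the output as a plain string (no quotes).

Answer: RFFAXH

Derivation:
Token 1: literal('R'). Output: "R"
Token 2: literal('F'). Output: "RF"
Token 3: backref(off=1, len=1). Copied 'F' from pos 1. Output: "RFF"
Token 4: literal('A'). Output: "RFFA"
Token 5: literal('X'). Output: "RFFAX"
Token 6: literal('H'). Output: "RFFAXH"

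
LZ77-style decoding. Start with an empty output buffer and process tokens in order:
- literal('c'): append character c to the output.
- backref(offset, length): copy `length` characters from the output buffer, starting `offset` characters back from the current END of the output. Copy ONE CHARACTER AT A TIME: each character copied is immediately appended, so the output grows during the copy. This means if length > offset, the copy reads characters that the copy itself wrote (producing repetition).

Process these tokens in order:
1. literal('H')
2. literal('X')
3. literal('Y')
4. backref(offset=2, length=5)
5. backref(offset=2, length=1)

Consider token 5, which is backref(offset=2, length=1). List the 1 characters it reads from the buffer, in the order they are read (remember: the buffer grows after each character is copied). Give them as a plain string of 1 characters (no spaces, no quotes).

Answer: Y

Derivation:
Token 1: literal('H'). Output: "H"
Token 2: literal('X'). Output: "HX"
Token 3: literal('Y'). Output: "HXY"
Token 4: backref(off=2, len=5) (overlapping!). Copied 'XYXYX' from pos 1. Output: "HXYXYXYX"
Token 5: backref(off=2, len=1). Buffer before: "HXYXYXYX" (len 8)
  byte 1: read out[6]='Y', append. Buffer now: "HXYXYXYXY"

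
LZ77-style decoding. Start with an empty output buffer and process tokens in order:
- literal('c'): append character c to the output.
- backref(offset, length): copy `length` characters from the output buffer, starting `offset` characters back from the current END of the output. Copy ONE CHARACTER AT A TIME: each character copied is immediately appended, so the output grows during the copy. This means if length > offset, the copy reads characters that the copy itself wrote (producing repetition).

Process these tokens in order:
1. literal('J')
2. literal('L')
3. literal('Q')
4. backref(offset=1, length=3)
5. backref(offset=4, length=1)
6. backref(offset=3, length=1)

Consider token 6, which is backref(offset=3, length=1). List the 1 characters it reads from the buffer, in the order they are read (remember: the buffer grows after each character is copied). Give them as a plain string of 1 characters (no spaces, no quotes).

Token 1: literal('J'). Output: "J"
Token 2: literal('L'). Output: "JL"
Token 3: literal('Q'). Output: "JLQ"
Token 4: backref(off=1, len=3) (overlapping!). Copied 'QQQ' from pos 2. Output: "JLQQQQ"
Token 5: backref(off=4, len=1). Copied 'Q' from pos 2. Output: "JLQQQQQ"
Token 6: backref(off=3, len=1). Buffer before: "JLQQQQQ" (len 7)
  byte 1: read out[4]='Q', append. Buffer now: "JLQQQQQQ"

Answer: Q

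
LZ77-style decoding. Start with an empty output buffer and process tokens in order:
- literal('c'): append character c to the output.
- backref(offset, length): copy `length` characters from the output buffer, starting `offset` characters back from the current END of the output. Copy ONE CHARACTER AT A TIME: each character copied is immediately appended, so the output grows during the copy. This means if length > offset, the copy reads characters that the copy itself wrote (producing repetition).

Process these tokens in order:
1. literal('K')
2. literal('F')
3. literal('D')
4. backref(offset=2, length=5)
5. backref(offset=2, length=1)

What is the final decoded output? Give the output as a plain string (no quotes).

Token 1: literal('K'). Output: "K"
Token 2: literal('F'). Output: "KF"
Token 3: literal('D'). Output: "KFD"
Token 4: backref(off=2, len=5) (overlapping!). Copied 'FDFDF' from pos 1. Output: "KFDFDFDF"
Token 5: backref(off=2, len=1). Copied 'D' from pos 6. Output: "KFDFDFDFD"

Answer: KFDFDFDFD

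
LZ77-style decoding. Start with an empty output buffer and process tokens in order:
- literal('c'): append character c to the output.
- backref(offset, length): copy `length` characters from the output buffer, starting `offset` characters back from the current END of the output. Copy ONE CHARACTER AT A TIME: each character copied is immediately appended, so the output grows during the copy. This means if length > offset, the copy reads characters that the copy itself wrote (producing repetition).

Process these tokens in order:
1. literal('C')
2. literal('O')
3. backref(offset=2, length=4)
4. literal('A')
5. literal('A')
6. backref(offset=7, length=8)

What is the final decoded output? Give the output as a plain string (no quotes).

Token 1: literal('C'). Output: "C"
Token 2: literal('O'). Output: "CO"
Token 3: backref(off=2, len=4) (overlapping!). Copied 'COCO' from pos 0. Output: "COCOCO"
Token 4: literal('A'). Output: "COCOCOA"
Token 5: literal('A'). Output: "COCOCOAA"
Token 6: backref(off=7, len=8) (overlapping!). Copied 'OCOCOAAO' from pos 1. Output: "COCOCOAAOCOCOAAO"

Answer: COCOCOAAOCOCOAAO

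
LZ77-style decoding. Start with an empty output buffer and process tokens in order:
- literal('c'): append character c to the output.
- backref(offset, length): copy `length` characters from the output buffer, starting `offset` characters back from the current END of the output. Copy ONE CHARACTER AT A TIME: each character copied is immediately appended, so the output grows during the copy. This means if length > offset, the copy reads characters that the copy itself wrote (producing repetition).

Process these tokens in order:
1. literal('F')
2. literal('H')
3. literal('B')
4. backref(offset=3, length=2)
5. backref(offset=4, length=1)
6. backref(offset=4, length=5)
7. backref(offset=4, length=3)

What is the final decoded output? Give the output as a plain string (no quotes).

Token 1: literal('F'). Output: "F"
Token 2: literal('H'). Output: "FH"
Token 3: literal('B'). Output: "FHB"
Token 4: backref(off=3, len=2). Copied 'FH' from pos 0. Output: "FHBFH"
Token 5: backref(off=4, len=1). Copied 'H' from pos 1. Output: "FHBFHH"
Token 6: backref(off=4, len=5) (overlapping!). Copied 'BFHHB' from pos 2. Output: "FHBFHHBFHHB"
Token 7: backref(off=4, len=3). Copied 'FHH' from pos 7. Output: "FHBFHHBFHHBFHH"

Answer: FHBFHHBFHHBFHH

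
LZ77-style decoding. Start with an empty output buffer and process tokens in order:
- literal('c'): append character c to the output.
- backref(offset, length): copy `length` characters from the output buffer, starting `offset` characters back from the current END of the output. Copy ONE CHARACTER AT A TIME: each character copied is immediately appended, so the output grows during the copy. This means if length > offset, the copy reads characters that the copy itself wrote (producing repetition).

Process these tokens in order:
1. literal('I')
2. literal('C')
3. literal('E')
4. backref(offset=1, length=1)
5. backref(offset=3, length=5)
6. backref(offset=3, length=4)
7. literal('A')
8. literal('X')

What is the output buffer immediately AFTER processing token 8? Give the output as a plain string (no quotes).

Answer: ICEECEECEECEEAX

Derivation:
Token 1: literal('I'). Output: "I"
Token 2: literal('C'). Output: "IC"
Token 3: literal('E'). Output: "ICE"
Token 4: backref(off=1, len=1). Copied 'E' from pos 2. Output: "ICEE"
Token 5: backref(off=3, len=5) (overlapping!). Copied 'CEECE' from pos 1. Output: "ICEECEECE"
Token 6: backref(off=3, len=4) (overlapping!). Copied 'ECEE' from pos 6. Output: "ICEECEECEECEE"
Token 7: literal('A'). Output: "ICEECEECEECEEA"
Token 8: literal('X'). Output: "ICEECEECEECEEAX"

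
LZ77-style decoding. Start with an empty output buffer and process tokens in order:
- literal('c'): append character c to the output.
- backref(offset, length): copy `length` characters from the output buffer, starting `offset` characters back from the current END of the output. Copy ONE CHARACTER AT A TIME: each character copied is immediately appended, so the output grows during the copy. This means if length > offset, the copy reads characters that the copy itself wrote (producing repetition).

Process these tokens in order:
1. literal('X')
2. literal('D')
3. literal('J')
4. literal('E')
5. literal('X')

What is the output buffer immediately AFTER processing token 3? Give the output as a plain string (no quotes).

Answer: XDJ

Derivation:
Token 1: literal('X'). Output: "X"
Token 2: literal('D'). Output: "XD"
Token 3: literal('J'). Output: "XDJ"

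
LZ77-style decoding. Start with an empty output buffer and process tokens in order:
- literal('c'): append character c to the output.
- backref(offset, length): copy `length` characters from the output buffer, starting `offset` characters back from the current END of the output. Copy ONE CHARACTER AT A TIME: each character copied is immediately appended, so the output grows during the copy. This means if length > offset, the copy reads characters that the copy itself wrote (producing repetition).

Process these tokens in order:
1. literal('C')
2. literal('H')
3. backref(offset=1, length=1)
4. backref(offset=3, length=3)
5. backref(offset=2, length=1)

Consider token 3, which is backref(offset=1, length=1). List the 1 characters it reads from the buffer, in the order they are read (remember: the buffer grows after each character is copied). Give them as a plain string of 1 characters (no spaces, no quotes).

Token 1: literal('C'). Output: "C"
Token 2: literal('H'). Output: "CH"
Token 3: backref(off=1, len=1). Buffer before: "CH" (len 2)
  byte 1: read out[1]='H', append. Buffer now: "CHH"

Answer: H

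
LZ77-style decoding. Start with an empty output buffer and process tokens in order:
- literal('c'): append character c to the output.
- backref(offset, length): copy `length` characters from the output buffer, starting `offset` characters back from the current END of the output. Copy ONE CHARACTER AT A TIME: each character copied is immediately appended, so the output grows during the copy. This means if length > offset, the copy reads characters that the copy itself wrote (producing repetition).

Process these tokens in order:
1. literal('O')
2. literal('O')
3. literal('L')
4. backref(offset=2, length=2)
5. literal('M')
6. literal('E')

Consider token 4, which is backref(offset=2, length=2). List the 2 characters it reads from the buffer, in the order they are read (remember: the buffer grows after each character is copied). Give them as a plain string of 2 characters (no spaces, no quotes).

Token 1: literal('O'). Output: "O"
Token 2: literal('O'). Output: "OO"
Token 3: literal('L'). Output: "OOL"
Token 4: backref(off=2, len=2). Buffer before: "OOL" (len 3)
  byte 1: read out[1]='O', append. Buffer now: "OOLO"
  byte 2: read out[2]='L', append. Buffer now: "OOLOL"

Answer: OL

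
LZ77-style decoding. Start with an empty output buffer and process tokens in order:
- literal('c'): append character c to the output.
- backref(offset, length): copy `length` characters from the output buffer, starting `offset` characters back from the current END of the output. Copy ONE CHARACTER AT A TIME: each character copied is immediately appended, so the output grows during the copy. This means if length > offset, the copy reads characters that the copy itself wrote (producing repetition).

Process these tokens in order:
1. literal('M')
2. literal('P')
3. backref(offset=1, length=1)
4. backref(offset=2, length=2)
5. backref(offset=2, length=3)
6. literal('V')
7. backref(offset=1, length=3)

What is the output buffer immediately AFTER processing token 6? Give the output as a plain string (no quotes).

Answer: MPPPPPPPV

Derivation:
Token 1: literal('M'). Output: "M"
Token 2: literal('P'). Output: "MP"
Token 3: backref(off=1, len=1). Copied 'P' from pos 1. Output: "MPP"
Token 4: backref(off=2, len=2). Copied 'PP' from pos 1. Output: "MPPPP"
Token 5: backref(off=2, len=3) (overlapping!). Copied 'PPP' from pos 3. Output: "MPPPPPPP"
Token 6: literal('V'). Output: "MPPPPPPPV"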